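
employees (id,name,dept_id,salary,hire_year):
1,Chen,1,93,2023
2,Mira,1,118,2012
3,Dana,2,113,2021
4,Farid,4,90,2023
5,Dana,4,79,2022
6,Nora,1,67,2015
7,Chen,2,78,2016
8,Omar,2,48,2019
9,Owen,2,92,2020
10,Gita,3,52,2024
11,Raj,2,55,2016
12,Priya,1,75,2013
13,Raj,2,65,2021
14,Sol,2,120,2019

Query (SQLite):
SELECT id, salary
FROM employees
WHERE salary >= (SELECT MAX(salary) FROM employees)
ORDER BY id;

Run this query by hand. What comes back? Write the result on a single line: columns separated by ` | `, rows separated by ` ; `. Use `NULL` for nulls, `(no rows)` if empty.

14 | 120

Scalar subquery: MAX(salary) over all employees rows = 120.
Keep rows where salary >= that value.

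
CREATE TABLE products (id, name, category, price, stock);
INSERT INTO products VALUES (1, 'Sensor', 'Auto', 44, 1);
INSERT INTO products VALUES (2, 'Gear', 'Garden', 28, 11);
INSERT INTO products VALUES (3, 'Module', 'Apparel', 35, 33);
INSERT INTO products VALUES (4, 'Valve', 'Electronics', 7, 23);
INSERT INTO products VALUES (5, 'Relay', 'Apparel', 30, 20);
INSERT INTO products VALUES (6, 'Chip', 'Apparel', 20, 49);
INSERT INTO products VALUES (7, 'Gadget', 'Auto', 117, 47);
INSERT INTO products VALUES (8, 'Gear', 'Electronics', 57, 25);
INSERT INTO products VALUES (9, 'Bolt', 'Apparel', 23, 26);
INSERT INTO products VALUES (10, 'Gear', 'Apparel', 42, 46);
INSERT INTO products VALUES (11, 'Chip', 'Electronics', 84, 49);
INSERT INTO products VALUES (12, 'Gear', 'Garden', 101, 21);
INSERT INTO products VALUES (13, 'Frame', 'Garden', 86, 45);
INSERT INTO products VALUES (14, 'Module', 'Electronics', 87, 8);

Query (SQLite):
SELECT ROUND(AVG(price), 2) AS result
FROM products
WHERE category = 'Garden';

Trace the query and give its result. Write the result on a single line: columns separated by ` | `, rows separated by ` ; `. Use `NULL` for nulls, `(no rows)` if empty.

71.67

Rows where category='Garden' → price values: [28, 101, 86].
AVG = 215 / 3 (rounded to 2 dp).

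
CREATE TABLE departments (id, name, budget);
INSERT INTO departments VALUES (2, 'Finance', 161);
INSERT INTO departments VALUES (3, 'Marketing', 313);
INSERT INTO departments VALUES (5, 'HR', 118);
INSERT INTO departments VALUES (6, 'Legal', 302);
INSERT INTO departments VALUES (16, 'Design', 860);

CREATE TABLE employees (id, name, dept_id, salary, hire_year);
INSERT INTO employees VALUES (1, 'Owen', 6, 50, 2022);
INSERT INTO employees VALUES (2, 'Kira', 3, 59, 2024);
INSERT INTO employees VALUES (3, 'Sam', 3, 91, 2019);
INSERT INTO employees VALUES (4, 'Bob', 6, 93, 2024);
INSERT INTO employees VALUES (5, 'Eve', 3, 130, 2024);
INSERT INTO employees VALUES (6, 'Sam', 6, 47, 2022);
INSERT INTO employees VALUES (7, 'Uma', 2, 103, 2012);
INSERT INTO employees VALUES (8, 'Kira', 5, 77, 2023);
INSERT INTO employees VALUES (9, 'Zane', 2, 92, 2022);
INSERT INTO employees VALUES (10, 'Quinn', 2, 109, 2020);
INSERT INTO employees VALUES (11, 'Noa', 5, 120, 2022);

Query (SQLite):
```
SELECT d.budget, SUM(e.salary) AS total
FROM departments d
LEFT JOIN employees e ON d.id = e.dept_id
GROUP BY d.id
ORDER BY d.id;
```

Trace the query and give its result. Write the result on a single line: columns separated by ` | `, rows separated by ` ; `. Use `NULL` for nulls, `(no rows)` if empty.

161 | 304 ; 313 | 280 ; 118 | 197 ; 302 | 190 ; 860 | NULL

LEFT JOIN keeps every departments row; unmatched ones get NULL for employees columns.
Group by departments.id and compute SUM(e.salary). SUM over an all-NULL group is NULL.
  2: ids {7, 9, 10} → SUM(e.salary)=304
  3: ids {2, 3, 5} → SUM(e.salary)=280
  5: ids {8, 11} → SUM(e.salary)=197
  6: ids {1, 4, 6} → SUM(e.salary)=190
  16: ids {—} → SUM(e.salary)=NULL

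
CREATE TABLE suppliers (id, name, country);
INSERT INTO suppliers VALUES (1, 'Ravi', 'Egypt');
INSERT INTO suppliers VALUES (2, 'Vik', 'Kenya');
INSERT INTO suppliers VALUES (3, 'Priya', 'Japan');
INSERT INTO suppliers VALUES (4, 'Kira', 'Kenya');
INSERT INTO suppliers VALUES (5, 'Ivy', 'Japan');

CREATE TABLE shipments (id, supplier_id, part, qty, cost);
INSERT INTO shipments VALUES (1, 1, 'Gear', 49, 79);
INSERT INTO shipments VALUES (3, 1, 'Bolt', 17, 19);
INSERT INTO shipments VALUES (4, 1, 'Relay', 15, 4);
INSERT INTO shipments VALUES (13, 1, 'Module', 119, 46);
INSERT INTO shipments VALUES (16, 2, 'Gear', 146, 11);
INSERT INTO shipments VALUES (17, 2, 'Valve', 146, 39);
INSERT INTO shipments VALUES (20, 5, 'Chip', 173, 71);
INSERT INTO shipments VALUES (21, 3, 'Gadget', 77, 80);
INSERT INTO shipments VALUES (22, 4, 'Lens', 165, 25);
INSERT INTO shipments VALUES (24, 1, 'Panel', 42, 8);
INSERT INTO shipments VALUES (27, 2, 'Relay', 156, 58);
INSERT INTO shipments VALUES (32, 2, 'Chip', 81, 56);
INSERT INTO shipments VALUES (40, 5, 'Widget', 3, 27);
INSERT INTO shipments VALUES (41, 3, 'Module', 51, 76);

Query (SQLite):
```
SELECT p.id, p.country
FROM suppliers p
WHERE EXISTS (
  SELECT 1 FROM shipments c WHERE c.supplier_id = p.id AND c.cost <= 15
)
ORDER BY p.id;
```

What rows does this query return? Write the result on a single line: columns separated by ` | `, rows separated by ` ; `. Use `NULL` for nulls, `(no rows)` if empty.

1 | Egypt ; 2 | Kenya

For each suppliers row, check whether any shipments with matching supplier_id has cost <= 15.
Keep rows where that is true.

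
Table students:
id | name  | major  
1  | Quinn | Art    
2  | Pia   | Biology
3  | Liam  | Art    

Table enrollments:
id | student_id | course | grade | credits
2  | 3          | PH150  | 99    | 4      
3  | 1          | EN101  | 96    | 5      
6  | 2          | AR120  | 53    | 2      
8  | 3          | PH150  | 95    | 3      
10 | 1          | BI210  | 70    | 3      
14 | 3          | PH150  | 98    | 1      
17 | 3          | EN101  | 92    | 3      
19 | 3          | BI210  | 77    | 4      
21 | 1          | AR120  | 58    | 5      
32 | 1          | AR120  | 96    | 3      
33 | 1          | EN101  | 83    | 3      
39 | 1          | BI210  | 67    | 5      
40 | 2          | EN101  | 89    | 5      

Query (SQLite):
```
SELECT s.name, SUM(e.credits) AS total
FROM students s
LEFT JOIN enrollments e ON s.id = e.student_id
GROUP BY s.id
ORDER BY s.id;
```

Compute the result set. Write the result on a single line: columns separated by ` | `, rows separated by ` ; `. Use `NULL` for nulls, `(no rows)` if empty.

LEFT JOIN keeps every students row; unmatched ones get NULL for enrollments columns.
Group by students.id and compute SUM(e.credits). SUM over an all-NULL group is NULL.
  1: ids {3, 10, 21, 32, 33, 39} → SUM(e.credits)=24
  2: ids {6, 40} → SUM(e.credits)=7
  3: ids {2, 8, 14, 17, 19} → SUM(e.credits)=15

Quinn | 24 ; Pia | 7 ; Liam | 15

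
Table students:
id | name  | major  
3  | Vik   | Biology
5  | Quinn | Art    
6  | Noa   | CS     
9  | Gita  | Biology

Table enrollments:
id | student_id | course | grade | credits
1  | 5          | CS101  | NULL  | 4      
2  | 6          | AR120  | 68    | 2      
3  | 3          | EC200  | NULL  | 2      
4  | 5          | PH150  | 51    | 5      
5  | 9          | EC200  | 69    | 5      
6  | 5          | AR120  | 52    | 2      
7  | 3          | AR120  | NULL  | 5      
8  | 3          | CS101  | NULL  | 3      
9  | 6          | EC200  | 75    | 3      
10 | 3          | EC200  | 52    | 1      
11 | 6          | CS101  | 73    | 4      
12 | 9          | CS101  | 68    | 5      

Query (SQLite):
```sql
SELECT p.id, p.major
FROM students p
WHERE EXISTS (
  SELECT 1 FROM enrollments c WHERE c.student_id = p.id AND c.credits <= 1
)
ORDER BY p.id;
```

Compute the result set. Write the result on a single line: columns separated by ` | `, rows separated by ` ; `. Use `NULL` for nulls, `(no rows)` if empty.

3 | Biology

For each students row, check whether any enrollments with matching student_id has credits <= 1.
Keep rows where that is true.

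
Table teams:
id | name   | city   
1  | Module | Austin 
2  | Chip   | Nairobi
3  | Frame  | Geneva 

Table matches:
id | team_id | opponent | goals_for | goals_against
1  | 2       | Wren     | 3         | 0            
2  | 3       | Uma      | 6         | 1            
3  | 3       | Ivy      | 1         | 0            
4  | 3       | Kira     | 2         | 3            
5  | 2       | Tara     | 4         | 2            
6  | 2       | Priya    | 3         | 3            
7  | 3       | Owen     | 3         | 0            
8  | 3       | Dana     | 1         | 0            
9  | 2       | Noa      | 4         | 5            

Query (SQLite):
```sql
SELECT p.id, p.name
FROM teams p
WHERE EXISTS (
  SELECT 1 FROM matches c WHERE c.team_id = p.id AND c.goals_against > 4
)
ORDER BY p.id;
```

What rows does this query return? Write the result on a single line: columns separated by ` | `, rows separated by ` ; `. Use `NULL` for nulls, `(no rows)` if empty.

For each teams row, check whether any matches with matching team_id has goals_against > 4.
Keep rows where that is true.

2 | Chip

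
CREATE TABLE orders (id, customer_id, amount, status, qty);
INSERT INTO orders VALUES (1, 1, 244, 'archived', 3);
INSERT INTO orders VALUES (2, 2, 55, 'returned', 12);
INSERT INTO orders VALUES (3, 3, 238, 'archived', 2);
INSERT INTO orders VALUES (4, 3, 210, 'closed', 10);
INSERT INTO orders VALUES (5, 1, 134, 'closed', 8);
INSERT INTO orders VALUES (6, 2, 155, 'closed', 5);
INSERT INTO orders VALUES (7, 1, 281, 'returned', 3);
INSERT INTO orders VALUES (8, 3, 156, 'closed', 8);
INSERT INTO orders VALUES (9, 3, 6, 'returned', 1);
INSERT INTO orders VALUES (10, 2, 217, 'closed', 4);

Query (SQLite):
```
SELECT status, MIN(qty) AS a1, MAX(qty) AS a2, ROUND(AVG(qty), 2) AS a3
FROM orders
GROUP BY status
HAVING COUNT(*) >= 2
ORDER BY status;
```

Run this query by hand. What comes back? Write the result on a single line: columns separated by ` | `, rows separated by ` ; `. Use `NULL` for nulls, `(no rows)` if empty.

archived | 2 | 3 | 2.5 ; closed | 4 | 10 | 7 ; returned | 1 | 12 | 5.33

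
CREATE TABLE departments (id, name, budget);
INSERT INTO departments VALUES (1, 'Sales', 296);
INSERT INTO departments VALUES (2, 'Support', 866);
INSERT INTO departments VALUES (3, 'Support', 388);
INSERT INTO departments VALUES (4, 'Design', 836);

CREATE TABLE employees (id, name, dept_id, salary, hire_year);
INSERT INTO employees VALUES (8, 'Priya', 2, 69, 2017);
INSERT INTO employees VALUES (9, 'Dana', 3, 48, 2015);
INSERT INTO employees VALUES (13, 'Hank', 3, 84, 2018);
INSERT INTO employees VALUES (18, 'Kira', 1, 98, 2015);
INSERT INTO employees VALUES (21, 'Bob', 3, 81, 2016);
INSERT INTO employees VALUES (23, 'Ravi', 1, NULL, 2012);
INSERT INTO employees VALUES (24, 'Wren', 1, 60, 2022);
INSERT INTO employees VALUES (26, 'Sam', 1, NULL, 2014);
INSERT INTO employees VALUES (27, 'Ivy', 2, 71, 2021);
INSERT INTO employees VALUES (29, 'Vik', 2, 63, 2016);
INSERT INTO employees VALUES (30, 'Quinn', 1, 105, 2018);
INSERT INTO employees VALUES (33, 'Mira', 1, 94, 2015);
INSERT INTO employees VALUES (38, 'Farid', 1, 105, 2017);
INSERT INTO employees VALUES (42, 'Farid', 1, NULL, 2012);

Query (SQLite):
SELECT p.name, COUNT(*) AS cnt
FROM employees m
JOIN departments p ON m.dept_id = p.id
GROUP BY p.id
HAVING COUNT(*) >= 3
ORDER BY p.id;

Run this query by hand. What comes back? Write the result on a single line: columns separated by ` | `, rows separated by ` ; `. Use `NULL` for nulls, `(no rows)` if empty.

Sales | 8 ; Support | 3 ; Support | 3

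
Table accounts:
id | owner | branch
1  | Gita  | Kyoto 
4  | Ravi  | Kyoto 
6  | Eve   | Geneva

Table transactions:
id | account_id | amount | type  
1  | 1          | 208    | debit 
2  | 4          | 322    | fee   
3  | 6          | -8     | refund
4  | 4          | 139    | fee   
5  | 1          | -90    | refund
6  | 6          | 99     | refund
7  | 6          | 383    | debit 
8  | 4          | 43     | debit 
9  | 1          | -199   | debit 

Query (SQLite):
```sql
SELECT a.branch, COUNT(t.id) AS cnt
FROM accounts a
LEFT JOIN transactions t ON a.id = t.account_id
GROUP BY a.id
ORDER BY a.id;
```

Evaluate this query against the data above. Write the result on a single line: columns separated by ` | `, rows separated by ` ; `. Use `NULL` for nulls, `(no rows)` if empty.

LEFT JOIN keeps every accounts row; unmatched ones get NULL for transactions columns.
Group by accounts.id and compute COUNT(t.id). COUNT(col) of an all-NULL group is 0.
  1: ids {1, 5, 9} → COUNT(t.id)=3
  4: ids {2, 4, 8} → COUNT(t.id)=3
  6: ids {3, 6, 7} → COUNT(t.id)=3

Kyoto | 3 ; Kyoto | 3 ; Geneva | 3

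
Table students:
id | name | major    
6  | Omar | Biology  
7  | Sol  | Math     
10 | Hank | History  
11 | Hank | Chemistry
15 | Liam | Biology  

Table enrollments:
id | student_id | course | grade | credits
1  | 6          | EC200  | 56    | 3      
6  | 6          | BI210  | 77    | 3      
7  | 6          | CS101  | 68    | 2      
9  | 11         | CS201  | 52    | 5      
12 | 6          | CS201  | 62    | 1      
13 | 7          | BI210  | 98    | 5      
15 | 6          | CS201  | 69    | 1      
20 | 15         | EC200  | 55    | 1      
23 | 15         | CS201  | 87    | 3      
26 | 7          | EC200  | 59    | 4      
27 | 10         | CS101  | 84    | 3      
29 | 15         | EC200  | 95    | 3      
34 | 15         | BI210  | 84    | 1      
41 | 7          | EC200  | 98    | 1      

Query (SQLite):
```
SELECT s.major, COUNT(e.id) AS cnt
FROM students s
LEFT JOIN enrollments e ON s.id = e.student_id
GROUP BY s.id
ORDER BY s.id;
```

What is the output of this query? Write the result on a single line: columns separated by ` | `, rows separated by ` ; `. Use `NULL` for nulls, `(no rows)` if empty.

Biology | 5 ; Math | 3 ; History | 1 ; Chemistry | 1 ; Biology | 4

LEFT JOIN keeps every students row; unmatched ones get NULL for enrollments columns.
Group by students.id and compute COUNT(e.id). COUNT(col) of an all-NULL group is 0.
  6: ids {1, 6, 7, 12, 15} → COUNT(e.id)=5
  7: ids {13, 26, 41} → COUNT(e.id)=3
  10: ids {27} → COUNT(e.id)=1
  11: ids {9} → COUNT(e.id)=1
  15: ids {20, 23, 29, 34} → COUNT(e.id)=4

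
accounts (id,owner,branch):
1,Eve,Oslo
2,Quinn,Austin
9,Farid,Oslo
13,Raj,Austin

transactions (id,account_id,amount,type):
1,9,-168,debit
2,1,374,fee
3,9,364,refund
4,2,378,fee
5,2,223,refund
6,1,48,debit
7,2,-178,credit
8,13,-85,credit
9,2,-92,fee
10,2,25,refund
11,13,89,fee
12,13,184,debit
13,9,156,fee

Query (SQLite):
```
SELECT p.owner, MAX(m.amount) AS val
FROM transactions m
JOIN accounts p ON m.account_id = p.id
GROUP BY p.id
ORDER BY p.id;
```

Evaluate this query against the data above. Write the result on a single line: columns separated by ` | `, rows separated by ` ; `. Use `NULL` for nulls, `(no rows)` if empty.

Eve | 374 ; Quinn | 378 ; Farid | 364 ; Raj | 184

Join each transactions row to its accounts via account_id.
Group joined rows by accounts.id; compute MAX(m.amount) per group.
  1: ids {2, 6} → MAX(m.amount)=374
  2: ids {4, 5, 7, 9, 10} → MAX(m.amount)=378
  9: ids {1, 3, 13} → MAX(m.amount)=364
  13: ids {8, 11, 12} → MAX(m.amount)=184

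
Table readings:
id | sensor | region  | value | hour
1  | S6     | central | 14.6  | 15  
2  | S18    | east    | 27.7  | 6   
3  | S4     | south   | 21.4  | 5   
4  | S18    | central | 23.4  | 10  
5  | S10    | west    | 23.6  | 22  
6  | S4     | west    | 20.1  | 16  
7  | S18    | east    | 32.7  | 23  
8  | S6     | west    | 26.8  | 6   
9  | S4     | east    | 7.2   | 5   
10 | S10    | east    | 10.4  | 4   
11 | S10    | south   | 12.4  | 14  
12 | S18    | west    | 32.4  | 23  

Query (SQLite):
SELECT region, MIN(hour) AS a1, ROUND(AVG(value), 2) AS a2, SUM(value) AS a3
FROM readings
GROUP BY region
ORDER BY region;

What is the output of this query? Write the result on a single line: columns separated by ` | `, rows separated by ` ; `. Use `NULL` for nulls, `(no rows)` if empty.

central | 10 | 19 | 38 ; east | 4 | 19.5 | 78 ; south | 5 | 16.9 | 33.8 ; west | 6 | 25.73 | 102.9

Group readings by region.
Per group compute: MIN(hour), ROUND(AVG(value), 2), SUM(value).
  central: ids {1, 4} → MIN(hour)=10, ROUND(AVG(value), 2)=19, SUM(value)=38
  east: ids {2, 7, 9, 10} → MIN(hour)=4, ROUND(AVG(value), 2)=19.5, SUM(value)=78
  south: ids {3, 11} → MIN(hour)=5, ROUND(AVG(value), 2)=16.9, SUM(value)=33.8
  west: ids {5, 6, 8, 12} → MIN(hour)=6, ROUND(AVG(value), 2)=25.73, SUM(value)=102.9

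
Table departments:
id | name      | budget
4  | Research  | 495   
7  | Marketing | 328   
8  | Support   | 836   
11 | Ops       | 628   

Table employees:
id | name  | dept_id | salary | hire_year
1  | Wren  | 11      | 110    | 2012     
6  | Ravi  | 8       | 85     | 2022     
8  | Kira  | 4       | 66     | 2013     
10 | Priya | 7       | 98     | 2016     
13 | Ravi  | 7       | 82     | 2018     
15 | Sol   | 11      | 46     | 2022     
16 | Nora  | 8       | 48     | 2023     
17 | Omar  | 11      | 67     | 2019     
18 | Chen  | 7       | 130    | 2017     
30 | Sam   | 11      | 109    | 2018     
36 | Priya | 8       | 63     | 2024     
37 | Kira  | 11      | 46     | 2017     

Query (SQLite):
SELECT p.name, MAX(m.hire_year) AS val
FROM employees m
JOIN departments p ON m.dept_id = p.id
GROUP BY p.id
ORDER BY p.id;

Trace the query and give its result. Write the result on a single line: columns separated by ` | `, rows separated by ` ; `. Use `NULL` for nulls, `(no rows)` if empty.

Join each employees row to its departments via dept_id.
Group joined rows by departments.id; compute MAX(m.hire_year) per group.
  4: ids {8} → MAX(m.hire_year)=2013
  7: ids {10, 13, 18} → MAX(m.hire_year)=2018
  8: ids {6, 16, 36} → MAX(m.hire_year)=2024
  11: ids {1, 15, 17, 30, 37} → MAX(m.hire_year)=2022

Research | 2013 ; Marketing | 2018 ; Support | 2024 ; Ops | 2022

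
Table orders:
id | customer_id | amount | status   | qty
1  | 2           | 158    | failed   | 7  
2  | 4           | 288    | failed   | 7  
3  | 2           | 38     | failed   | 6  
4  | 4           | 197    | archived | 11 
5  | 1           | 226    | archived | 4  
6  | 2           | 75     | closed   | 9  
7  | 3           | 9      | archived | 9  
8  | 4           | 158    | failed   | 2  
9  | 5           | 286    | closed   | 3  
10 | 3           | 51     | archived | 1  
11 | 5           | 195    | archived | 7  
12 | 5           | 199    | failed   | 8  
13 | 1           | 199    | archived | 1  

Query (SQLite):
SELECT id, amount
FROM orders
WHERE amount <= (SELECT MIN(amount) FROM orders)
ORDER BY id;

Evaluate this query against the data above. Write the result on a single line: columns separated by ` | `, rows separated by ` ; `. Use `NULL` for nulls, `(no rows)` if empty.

7 | 9

Scalar subquery: MIN(amount) over all orders rows = 9.
Keep rows where amount <= that value.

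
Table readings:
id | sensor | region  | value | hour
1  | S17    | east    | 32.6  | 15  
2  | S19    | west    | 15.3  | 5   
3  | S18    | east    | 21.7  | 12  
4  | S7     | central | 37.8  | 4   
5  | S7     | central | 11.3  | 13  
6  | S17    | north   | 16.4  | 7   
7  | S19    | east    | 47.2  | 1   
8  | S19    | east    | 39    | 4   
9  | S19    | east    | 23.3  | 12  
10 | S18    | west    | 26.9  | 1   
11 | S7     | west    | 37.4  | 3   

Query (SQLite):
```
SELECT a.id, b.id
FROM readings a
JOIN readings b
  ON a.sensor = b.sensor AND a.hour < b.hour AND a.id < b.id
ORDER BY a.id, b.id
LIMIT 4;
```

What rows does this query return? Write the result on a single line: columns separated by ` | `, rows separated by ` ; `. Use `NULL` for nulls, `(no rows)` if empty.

Pairs (a,b) with same sensor, a.hour < b.hour, a.id < b.id.
sensor groups: S17:{1,6} S18:{3,10} S19:{2,7,8,9} S7:{4,5,11}
Ordered by (a.id, b.id); first 4.

2 | 9 ; 4 | 5 ; 7 | 8 ; 7 | 9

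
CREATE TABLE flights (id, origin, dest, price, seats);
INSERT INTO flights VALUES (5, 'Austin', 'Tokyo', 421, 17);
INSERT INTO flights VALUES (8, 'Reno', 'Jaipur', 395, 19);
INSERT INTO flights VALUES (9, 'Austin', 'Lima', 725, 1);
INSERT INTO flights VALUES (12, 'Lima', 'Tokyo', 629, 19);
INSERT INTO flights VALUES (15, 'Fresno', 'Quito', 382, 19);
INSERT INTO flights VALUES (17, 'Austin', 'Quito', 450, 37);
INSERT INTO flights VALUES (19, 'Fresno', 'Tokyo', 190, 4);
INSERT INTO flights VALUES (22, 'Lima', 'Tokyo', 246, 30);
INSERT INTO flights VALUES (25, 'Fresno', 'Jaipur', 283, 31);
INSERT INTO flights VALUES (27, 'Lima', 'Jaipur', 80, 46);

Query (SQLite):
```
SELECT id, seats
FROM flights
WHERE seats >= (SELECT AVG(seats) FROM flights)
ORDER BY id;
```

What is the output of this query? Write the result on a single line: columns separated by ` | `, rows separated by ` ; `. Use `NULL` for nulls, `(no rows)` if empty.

Scalar subquery: AVG(seats) over all flights rows = 22.3.
Keep rows where seats >= that value.

17 | 37 ; 22 | 30 ; 25 | 31 ; 27 | 46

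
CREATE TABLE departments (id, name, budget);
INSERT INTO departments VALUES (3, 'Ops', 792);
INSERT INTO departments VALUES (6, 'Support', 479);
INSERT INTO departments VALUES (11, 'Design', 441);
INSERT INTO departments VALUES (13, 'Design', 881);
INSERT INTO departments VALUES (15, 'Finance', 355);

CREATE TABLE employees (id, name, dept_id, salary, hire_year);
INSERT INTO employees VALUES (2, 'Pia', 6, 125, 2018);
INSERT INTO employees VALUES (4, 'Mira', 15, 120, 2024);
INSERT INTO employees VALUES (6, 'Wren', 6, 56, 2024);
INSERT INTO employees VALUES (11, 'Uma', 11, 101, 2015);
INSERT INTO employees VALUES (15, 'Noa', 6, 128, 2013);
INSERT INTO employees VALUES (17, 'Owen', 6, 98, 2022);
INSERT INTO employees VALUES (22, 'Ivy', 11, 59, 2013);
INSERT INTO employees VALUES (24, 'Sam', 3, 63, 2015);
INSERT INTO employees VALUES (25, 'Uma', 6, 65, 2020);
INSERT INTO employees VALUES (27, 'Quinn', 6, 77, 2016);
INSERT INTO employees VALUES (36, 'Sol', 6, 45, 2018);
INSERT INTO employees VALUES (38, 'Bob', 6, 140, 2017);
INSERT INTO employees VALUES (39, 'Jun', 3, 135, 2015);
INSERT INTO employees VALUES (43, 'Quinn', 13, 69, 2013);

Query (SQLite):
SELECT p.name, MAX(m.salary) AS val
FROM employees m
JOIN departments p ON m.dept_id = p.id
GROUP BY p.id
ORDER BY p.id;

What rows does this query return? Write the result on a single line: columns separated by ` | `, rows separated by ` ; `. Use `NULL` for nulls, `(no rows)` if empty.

Ops | 135 ; Support | 140 ; Design | 101 ; Design | 69 ; Finance | 120

Join each employees row to its departments via dept_id.
Group joined rows by departments.id; compute MAX(m.salary) per group.
  3: ids {24, 39} → MAX(m.salary)=135
  6: ids {2, 6, 15, 17, 25, 27, 36, 38} → MAX(m.salary)=140
  11: ids {11, 22} → MAX(m.salary)=101
  13: ids {43} → MAX(m.salary)=69
  15: ids {4} → MAX(m.salary)=120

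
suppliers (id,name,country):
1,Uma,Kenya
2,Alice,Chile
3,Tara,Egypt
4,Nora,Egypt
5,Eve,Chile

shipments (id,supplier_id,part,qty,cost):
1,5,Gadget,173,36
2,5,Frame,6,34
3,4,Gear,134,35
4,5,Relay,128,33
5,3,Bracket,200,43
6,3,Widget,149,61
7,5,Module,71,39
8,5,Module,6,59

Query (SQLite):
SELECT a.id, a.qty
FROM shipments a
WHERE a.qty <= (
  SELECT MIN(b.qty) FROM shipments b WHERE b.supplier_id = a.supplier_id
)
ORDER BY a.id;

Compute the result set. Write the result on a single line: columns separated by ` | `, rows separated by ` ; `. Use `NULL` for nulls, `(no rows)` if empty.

2 | 6 ; 3 | 134 ; 6 | 149 ; 8 | 6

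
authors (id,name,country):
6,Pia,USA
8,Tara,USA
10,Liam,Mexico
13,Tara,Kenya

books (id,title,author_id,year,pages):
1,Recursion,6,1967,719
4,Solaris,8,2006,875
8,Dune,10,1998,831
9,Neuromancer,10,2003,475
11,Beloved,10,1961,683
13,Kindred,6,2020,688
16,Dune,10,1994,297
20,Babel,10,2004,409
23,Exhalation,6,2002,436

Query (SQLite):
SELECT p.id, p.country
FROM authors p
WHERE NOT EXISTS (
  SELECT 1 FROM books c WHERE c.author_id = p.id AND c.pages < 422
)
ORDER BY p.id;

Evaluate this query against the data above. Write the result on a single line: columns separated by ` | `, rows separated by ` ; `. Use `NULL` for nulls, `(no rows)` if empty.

6 | USA ; 8 | USA ; 13 | Kenya

For each authors row, check whether any books with matching author_id has pages < 422.
Keep rows where that is false.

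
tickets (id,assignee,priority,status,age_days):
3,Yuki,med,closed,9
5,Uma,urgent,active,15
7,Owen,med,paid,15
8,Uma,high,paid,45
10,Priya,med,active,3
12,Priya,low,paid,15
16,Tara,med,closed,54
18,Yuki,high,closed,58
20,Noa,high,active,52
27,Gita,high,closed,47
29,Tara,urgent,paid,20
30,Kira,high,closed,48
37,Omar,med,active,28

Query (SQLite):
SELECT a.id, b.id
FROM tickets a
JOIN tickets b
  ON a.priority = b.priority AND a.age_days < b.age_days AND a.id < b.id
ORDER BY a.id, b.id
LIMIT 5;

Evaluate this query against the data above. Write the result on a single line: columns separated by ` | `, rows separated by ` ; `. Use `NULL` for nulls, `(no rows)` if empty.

Pairs (a,b) with same priority, a.age_days < b.age_days, a.id < b.id.
priority groups: high:{8,18,20,27,30} low:{12} med:{3,7,10,16,37} urgent:{5,29}
Ordered by (a.id, b.id); first 5.

3 | 7 ; 3 | 16 ; 3 | 37 ; 5 | 29 ; 7 | 16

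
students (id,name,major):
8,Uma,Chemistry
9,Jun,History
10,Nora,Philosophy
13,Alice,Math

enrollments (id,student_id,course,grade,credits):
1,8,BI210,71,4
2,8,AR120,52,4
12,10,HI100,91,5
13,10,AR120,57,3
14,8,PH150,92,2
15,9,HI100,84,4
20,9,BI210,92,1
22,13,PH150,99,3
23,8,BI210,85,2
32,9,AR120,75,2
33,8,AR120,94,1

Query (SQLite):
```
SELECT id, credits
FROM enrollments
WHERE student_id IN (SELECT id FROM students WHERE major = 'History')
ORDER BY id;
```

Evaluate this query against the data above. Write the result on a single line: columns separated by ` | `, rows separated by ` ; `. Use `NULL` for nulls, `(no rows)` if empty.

15 | 4 ; 20 | 1 ; 32 | 2

Inner query: students.id where major = 'History'.
Outer: keep enrollments rows whose student_id is in that set.
Inner query → {9}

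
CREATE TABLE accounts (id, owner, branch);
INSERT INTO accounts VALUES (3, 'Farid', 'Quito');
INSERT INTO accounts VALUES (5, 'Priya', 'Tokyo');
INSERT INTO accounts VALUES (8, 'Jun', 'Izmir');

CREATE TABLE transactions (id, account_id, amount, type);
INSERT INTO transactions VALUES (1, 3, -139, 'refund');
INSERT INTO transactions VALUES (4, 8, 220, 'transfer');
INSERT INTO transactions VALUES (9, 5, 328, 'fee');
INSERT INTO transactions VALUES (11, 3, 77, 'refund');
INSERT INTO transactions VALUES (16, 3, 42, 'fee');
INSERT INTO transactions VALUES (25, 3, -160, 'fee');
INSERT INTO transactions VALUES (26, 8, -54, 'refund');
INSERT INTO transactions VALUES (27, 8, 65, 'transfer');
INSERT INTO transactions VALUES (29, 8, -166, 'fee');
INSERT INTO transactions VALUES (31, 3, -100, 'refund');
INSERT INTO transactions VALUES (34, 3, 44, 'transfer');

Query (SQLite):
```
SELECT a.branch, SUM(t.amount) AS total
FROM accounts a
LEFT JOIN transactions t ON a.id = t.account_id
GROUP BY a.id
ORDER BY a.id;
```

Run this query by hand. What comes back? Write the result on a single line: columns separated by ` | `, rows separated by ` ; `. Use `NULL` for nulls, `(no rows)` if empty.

Quito | -236 ; Tokyo | 328 ; Izmir | 65

LEFT JOIN keeps every accounts row; unmatched ones get NULL for transactions columns.
Group by accounts.id and compute SUM(t.amount). SUM over an all-NULL group is NULL.
  3: ids {1, 11, 16, 25, 31, 34} → SUM(t.amount)=-236
  5: ids {9} → SUM(t.amount)=328
  8: ids {4, 26, 27, 29} → SUM(t.amount)=65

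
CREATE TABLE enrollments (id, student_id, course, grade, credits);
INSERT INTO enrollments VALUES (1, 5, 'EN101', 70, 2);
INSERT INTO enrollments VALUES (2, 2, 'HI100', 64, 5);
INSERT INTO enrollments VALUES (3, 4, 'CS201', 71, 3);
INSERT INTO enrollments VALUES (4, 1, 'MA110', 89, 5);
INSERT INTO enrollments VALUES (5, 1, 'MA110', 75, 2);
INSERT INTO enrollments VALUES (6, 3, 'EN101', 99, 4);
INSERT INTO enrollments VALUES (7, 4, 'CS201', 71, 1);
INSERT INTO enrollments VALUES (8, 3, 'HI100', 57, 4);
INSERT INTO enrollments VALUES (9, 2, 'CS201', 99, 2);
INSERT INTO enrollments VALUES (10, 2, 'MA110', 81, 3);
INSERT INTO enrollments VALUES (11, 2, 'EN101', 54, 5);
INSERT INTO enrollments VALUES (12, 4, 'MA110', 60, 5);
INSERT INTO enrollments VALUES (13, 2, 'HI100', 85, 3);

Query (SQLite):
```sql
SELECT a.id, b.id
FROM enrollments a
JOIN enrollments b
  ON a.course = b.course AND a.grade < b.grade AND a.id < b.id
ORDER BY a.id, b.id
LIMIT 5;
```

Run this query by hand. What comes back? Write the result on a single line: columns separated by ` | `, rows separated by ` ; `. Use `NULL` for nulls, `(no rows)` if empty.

1 | 6 ; 2 | 13 ; 3 | 9 ; 5 | 10 ; 7 | 9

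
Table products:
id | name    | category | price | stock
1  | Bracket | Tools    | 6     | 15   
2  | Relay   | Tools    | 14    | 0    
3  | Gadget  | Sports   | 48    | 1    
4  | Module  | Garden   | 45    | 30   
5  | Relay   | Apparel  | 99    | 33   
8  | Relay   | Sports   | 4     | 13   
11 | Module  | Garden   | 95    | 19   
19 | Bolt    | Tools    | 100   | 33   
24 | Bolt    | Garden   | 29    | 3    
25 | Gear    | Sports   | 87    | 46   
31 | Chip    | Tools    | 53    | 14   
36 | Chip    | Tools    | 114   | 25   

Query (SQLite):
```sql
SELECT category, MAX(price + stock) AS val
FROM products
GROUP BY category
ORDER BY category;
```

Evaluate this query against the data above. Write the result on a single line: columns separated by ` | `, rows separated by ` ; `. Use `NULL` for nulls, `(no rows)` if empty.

Apparel | 132 ; Garden | 114 ; Sports | 133 ; Tools | 139

For each row compute price + stock.
Group by category; take MAX of the expression per group.
  Apparel: ids {5} → MAX(price + stock)=132
  Garden: ids {4, 11, 24} → MAX(price + stock)=114
  Sports: ids {3, 8, 25} → MAX(price + stock)=133
  Tools: ids {1, 2, 19, 31, 36} → MAX(price + stock)=139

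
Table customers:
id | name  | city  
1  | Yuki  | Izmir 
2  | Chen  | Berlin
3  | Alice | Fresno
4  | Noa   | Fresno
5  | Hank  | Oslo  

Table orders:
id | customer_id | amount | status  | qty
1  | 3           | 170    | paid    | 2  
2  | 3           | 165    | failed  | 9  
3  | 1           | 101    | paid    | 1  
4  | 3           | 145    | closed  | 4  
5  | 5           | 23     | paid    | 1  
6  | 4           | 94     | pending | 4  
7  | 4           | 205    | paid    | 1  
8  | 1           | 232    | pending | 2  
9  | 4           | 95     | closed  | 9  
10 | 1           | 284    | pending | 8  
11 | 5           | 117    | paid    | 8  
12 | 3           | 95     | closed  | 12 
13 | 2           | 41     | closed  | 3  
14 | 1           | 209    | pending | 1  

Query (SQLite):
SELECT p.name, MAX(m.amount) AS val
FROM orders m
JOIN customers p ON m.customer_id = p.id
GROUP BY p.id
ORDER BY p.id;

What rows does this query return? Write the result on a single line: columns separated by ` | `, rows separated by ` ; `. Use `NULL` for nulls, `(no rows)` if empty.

Yuki | 284 ; Chen | 41 ; Alice | 170 ; Noa | 205 ; Hank | 117

Join each orders row to its customers via customer_id.
Group joined rows by customers.id; compute MAX(m.amount) per group.
  1: ids {3, 8, 10, 14} → MAX(m.amount)=284
  2: ids {13} → MAX(m.amount)=41
  3: ids {1, 2, 4, 12} → MAX(m.amount)=170
  4: ids {6, 7, 9} → MAX(m.amount)=205
  5: ids {5, 11} → MAX(m.amount)=117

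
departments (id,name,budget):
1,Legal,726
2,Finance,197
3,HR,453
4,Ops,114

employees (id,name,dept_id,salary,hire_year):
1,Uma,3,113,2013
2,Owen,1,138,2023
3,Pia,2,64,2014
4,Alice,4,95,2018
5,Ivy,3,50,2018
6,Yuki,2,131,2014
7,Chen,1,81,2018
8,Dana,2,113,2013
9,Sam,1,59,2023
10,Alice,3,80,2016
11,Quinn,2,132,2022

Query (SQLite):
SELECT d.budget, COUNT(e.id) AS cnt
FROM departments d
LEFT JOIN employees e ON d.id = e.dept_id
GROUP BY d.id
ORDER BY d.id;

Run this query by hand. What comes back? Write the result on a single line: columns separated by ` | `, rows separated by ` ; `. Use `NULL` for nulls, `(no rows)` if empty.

726 | 3 ; 197 | 4 ; 453 | 3 ; 114 | 1

LEFT JOIN keeps every departments row; unmatched ones get NULL for employees columns.
Group by departments.id and compute COUNT(e.id). COUNT(col) of an all-NULL group is 0.
  1: ids {2, 7, 9} → COUNT(e.id)=3
  2: ids {3, 6, 8, 11} → COUNT(e.id)=4
  3: ids {1, 5, 10} → COUNT(e.id)=3
  4: ids {4} → COUNT(e.id)=1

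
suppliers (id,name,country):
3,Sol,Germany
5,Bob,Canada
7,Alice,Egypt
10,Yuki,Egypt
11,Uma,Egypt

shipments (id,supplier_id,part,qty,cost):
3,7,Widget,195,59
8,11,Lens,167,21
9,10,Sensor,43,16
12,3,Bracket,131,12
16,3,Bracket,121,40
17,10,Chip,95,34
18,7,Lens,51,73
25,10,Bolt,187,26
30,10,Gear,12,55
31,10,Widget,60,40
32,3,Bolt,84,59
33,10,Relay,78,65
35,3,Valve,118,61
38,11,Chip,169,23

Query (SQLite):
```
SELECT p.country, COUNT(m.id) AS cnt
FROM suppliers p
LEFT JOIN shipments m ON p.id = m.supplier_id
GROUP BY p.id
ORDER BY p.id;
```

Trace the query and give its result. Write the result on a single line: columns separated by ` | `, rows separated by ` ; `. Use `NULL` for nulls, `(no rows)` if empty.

LEFT JOIN keeps every suppliers row; unmatched ones get NULL for shipments columns.
Group by suppliers.id and compute COUNT(m.id). COUNT(col) of an all-NULL group is 0.
  3: ids {12, 16, 32, 35} → COUNT(m.id)=4
  5: ids {—} → COUNT(m.id)=0
  7: ids {3, 18} → COUNT(m.id)=2
  10: ids {9, 17, 25, 30, 31, 33} → COUNT(m.id)=6
  11: ids {8, 38} → COUNT(m.id)=2

Germany | 4 ; Canada | 0 ; Egypt | 2 ; Egypt | 6 ; Egypt | 2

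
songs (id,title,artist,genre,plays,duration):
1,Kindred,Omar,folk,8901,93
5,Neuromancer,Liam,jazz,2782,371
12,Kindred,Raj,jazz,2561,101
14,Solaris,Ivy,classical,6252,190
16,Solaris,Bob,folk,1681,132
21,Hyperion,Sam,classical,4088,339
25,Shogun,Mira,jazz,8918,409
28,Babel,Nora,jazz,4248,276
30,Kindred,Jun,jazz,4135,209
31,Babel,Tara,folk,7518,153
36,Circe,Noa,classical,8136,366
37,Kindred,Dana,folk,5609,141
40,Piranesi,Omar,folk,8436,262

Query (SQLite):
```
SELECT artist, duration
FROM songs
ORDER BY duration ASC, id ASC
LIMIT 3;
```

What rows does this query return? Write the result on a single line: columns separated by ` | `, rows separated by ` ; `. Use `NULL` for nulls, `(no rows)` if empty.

Omar | 93 ; Raj | 101 ; Bob | 132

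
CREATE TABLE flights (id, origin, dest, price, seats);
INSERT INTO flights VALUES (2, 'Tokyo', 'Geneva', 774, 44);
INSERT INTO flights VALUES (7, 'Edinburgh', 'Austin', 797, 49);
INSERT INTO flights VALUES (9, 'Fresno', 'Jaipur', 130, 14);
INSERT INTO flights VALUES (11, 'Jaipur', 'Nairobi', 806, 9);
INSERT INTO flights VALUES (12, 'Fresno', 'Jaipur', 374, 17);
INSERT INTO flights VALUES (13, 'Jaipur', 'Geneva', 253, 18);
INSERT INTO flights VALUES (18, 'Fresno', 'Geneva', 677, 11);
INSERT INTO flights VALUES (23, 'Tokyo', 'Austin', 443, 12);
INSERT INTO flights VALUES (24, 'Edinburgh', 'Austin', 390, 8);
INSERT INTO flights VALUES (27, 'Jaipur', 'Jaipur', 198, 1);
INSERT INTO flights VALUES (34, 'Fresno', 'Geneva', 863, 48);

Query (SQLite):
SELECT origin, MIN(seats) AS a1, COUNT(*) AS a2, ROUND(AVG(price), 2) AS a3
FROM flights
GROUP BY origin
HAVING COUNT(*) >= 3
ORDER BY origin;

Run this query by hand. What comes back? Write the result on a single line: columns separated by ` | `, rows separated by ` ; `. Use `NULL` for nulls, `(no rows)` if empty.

Group flights by origin.
Per group compute: MIN(seats), COUNT(*), ROUND(AVG(price), 2).
HAVING: drop groups with fewer than 3 rows.
  Edinburgh: ids {7, 24} → MIN(seats)=8, COUNT(*)=2, ROUND(AVG(price), 2)=593.5
  Fresno: ids {9, 12, 18, 34} → MIN(seats)=11, COUNT(*)=4, ROUND(AVG(price), 2)=511
  Jaipur: ids {11, 13, 27} → MIN(seats)=1, COUNT(*)=3, ROUND(AVG(price), 2)=419
  Tokyo: ids {2, 23} → MIN(seats)=12, COUNT(*)=2, ROUND(AVG(price), 2)=608.5

Fresno | 11 | 4 | 511 ; Jaipur | 1 | 3 | 419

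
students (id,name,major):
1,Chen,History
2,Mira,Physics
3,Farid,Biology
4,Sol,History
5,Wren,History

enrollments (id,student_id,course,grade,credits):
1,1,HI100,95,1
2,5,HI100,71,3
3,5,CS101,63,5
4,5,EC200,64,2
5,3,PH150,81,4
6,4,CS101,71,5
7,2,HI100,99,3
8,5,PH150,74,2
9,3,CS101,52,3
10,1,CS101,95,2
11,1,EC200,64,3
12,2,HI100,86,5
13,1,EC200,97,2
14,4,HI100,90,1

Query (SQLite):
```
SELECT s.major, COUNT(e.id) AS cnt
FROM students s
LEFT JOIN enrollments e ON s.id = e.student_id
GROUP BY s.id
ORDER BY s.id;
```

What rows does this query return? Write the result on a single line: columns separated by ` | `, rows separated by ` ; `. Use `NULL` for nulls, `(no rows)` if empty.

LEFT JOIN keeps every students row; unmatched ones get NULL for enrollments columns.
Group by students.id and compute COUNT(e.id). COUNT(col) of an all-NULL group is 0.
  1: ids {1, 10, 11, 13} → COUNT(e.id)=4
  2: ids {7, 12} → COUNT(e.id)=2
  3: ids {5, 9} → COUNT(e.id)=2
  4: ids {6, 14} → COUNT(e.id)=2
  5: ids {2, 3, 4, 8} → COUNT(e.id)=4

History | 4 ; Physics | 2 ; Biology | 2 ; History | 2 ; History | 4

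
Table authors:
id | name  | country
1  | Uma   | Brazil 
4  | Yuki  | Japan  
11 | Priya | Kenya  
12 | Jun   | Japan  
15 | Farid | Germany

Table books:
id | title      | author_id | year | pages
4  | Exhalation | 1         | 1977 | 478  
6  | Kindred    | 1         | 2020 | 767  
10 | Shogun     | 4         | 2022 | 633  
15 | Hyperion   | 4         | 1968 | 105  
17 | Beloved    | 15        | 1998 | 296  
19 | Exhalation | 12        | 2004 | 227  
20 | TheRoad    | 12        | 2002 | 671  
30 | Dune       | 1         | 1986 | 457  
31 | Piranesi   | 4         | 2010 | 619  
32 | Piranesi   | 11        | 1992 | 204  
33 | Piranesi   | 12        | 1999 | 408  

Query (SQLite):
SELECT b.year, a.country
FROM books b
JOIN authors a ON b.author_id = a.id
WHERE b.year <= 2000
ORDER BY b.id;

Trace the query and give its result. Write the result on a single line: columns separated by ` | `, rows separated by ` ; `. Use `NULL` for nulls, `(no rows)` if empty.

1977 | Brazil ; 1968 | Japan ; 1998 | Germany ; 1986 | Brazil ; 1992 | Kenya ; 1999 | Japan

Each books row matches the authors row where author_id = authors.id.
Then keep rows with b.year <= 2000.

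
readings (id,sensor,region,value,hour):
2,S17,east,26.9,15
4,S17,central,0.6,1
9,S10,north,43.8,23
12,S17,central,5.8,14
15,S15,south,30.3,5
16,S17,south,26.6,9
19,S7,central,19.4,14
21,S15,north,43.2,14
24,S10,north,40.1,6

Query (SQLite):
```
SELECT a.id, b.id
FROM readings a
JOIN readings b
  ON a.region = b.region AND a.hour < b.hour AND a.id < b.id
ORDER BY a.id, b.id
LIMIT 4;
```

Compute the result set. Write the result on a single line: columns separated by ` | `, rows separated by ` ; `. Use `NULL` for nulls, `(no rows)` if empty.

Pairs (a,b) with same region, a.hour < b.hour, a.id < b.id.
region groups: central:{4,12,19} east:{2} north:{9,21,24} south:{15,16}
Ordered by (a.id, b.id); first 4.

4 | 12 ; 4 | 19 ; 15 | 16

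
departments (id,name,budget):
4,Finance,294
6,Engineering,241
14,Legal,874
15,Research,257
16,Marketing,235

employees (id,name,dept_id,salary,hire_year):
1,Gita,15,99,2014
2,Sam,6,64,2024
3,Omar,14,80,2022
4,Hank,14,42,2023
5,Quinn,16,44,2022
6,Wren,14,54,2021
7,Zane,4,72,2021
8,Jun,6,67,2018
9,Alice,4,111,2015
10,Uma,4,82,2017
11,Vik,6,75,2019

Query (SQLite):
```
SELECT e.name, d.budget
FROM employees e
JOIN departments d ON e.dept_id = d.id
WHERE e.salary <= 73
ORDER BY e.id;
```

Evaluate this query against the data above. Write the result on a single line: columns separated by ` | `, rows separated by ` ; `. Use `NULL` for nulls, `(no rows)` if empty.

Sam | 241 ; Hank | 874 ; Quinn | 235 ; Wren | 874 ; Zane | 294 ; Jun | 241

Each employees row matches the departments row where dept_id = departments.id.
Then keep rows with e.salary <= 73.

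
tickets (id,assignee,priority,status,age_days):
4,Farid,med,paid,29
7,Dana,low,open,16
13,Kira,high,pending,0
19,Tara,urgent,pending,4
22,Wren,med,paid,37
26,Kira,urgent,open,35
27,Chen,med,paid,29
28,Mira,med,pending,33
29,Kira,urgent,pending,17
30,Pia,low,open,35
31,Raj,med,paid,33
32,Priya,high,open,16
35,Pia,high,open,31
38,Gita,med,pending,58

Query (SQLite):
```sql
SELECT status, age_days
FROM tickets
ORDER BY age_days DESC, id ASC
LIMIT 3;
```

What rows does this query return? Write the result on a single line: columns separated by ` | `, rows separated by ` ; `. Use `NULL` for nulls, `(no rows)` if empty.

Sort by age_days desc, tiebreak id asc: (58, id=38), (37, id=22), (35, id=26), (35, id=30), (33, id=28), (33, id=31) …. Take first 3.

pending | 58 ; paid | 37 ; open | 35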